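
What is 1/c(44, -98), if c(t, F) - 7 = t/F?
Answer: 49/321 ≈ 0.15265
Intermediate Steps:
c(t, F) = 7 + t/F
1/c(44, -98) = 1/(7 + 44/(-98)) = 1/(7 + 44*(-1/98)) = 1/(7 - 22/49) = 1/(321/49) = 49/321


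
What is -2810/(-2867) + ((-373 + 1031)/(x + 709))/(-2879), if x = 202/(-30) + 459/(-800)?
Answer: 13619525262970/13900412619859 ≈ 0.97979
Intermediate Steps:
x = -17537/2400 (x = 202*(-1/30) + 459*(-1/800) = -101/15 - 459/800 = -17537/2400 ≈ -7.3071)
-2810/(-2867) + ((-373 + 1031)/(x + 709))/(-2879) = -2810/(-2867) + ((-373 + 1031)/(-17537/2400 + 709))/(-2879) = -2810*(-1/2867) + (658/(1684063/2400))*(-1/2879) = 2810/2867 + (658*(2400/1684063))*(-1/2879) = 2810/2867 + (1579200/1684063)*(-1/2879) = 2810/2867 - 1579200/4848417377 = 13619525262970/13900412619859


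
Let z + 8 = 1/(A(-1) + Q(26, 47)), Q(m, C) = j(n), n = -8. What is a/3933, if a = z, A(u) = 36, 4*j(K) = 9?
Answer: -1220/601749 ≈ -0.0020274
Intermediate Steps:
j(K) = 9/4 (j(K) = (¼)*9 = 9/4)
Q(m, C) = 9/4
z = -1220/153 (z = -8 + 1/(36 + 9/4) = -8 + 1/(153/4) = -8 + 4/153 = -1220/153 ≈ -7.9739)
a = -1220/153 ≈ -7.9739
a/3933 = -1220/153/3933 = -1220/153*1/3933 = -1220/601749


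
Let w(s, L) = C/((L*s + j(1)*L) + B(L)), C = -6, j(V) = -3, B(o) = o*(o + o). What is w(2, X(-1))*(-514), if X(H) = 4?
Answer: 771/7 ≈ 110.14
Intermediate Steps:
B(o) = 2*o² (B(o) = o*(2*o) = 2*o²)
w(s, L) = -6/(-3*L + 2*L² + L*s) (w(s, L) = -6/((L*s - 3*L) + 2*L²) = -6/((-3*L + L*s) + 2*L²) = -6/(-3*L + 2*L² + L*s))
w(2, X(-1))*(-514) = -6/(4*(-3 + 2 + 2*4))*(-514) = -6*¼/(-3 + 2 + 8)*(-514) = -6*¼/7*(-514) = -6*¼*⅐*(-514) = -3/14*(-514) = 771/7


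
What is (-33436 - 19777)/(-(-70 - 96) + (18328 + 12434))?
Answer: -53213/30928 ≈ -1.7205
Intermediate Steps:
(-33436 - 19777)/(-(-70 - 96) + (18328 + 12434)) = -53213/(-1*(-166) + 30762) = -53213/(166 + 30762) = -53213/30928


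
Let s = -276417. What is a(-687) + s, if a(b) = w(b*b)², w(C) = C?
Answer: 222754460544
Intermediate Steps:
a(b) = b⁴ (a(b) = (b*b)² = (b²)² = b⁴)
a(-687) + s = (-687)⁴ - 276417 = 222754736961 - 276417 = 222754460544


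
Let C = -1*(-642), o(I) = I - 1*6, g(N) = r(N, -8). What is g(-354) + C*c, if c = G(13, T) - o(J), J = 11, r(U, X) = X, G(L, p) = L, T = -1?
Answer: 5128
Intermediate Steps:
g(N) = -8
o(I) = -6 + I (o(I) = I - 6 = -6 + I)
c = 8 (c = 13 - (-6 + 11) = 13 - 1*5 = 13 - 5 = 8)
C = 642
g(-354) + C*c = -8 + 642*8 = -8 + 5136 = 5128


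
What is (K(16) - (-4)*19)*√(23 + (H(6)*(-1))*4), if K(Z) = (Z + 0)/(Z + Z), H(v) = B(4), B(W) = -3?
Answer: 153*√35/2 ≈ 452.58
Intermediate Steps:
H(v) = -3
K(Z) = ½ (K(Z) = Z/((2*Z)) = Z*(1/(2*Z)) = ½)
(K(16) - (-4)*19)*√(23 + (H(6)*(-1))*4) = (½ - (-4)*19)*√(23 - 3*(-1)*4) = (½ - 1*(-76))*√(23 + 3*4) = (½ + 76)*√(23 + 12) = 153*√35/2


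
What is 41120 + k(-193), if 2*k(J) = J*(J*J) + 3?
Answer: -3553407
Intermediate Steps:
k(J) = 3/2 + J³/2 (k(J) = (J*(J*J) + 3)/2 = (J*J² + 3)/2 = (J³ + 3)/2 = (3 + J³)/2 = 3/2 + J³/2)
41120 + k(-193) = 41120 + (3/2 + (½)*(-193)³) = 41120 + (3/2 + (½)*(-7189057)) = 41120 + (3/2 - 7189057/2) = 41120 - 3594527 = -3553407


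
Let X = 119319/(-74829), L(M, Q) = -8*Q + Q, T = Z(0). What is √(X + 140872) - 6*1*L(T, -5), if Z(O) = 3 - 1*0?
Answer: -210 + √87642980435189/24943 ≈ 165.33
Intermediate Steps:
Z(O) = 3 (Z(O) = 3 + 0 = 3)
T = 3
L(M, Q) = -7*Q
X = -39773/24943 (X = 119319*(-1/74829) = -39773/24943 ≈ -1.5946)
√(X + 140872) - 6*1*L(T, -5) = √(-39773/24943 + 140872) - 6*1*(-7*(-5)) = √(3513730523/24943) - 6*35 = √87642980435189/24943 - 1*210 = √87642980435189/24943 - 210 = -210 + √87642980435189/24943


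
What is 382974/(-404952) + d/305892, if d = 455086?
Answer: 2797470961/5161315716 ≈ 0.54201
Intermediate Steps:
382974/(-404952) + d/305892 = 382974/(-404952) + 455086/305892 = 382974*(-1/404952) + 455086*(1/305892) = -63829/67492 + 227543/152946 = 2797470961/5161315716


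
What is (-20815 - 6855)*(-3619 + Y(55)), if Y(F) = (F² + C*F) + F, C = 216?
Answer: -313805470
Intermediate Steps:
Y(F) = F² + 217*F (Y(F) = (F² + 216*F) + F = F² + 217*F)
(-20815 - 6855)*(-3619 + Y(55)) = (-20815 - 6855)*(-3619 + 55*(217 + 55)) = -27670*(-3619 + 55*272) = -27670*(-3619 + 14960) = -27670*11341 = -313805470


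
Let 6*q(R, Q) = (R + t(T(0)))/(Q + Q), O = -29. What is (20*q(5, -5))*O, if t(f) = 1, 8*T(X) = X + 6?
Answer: 58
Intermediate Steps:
T(X) = 3/4 + X/8 (T(X) = (X + 6)/8 = (6 + X)/8 = 3/4 + X/8)
q(R, Q) = (1 + R)/(12*Q) (q(R, Q) = ((R + 1)/(Q + Q))/6 = ((1 + R)/((2*Q)))/6 = ((1 + R)*(1/(2*Q)))/6 = ((1 + R)/(2*Q))/6 = (1 + R)/(12*Q))
(20*q(5, -5))*O = (20*((1/12)*(1 + 5)/(-5)))*(-29) = (20*((1/12)*(-1/5)*6))*(-29) = (20*(-1/10))*(-29) = -2*(-29) = 58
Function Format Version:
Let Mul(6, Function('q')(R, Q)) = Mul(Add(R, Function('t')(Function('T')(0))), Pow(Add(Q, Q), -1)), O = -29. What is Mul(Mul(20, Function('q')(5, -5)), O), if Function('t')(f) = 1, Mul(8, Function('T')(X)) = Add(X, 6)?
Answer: 58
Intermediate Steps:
Function('T')(X) = Add(Rational(3, 4), Mul(Rational(1, 8), X)) (Function('T')(X) = Mul(Rational(1, 8), Add(X, 6)) = Mul(Rational(1, 8), Add(6, X)) = Add(Rational(3, 4), Mul(Rational(1, 8), X)))
Function('q')(R, Q) = Mul(Rational(1, 12), Pow(Q, -1), Add(1, R)) (Function('q')(R, Q) = Mul(Rational(1, 6), Mul(Add(R, 1), Pow(Add(Q, Q), -1))) = Mul(Rational(1, 6), Mul(Add(1, R), Pow(Mul(2, Q), -1))) = Mul(Rational(1, 6), Mul(Add(1, R), Mul(Rational(1, 2), Pow(Q, -1)))) = Mul(Rational(1, 6), Mul(Rational(1, 2), Pow(Q, -1), Add(1, R))) = Mul(Rational(1, 12), Pow(Q, -1), Add(1, R)))
Mul(Mul(20, Function('q')(5, -5)), O) = Mul(Mul(20, Mul(Rational(1, 12), Pow(-5, -1), Add(1, 5))), -29) = Mul(Mul(20, Mul(Rational(1, 12), Rational(-1, 5), 6)), -29) = Mul(Mul(20, Rational(-1, 10)), -29) = Mul(-2, -29) = 58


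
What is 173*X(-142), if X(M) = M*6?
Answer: -147396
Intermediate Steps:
X(M) = 6*M
173*X(-142) = 173*(6*(-142)) = 173*(-852) = -147396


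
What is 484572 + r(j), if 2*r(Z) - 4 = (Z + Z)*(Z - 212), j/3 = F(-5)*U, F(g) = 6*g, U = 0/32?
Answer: 484574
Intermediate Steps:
U = 0 (U = 0*(1/32) = 0)
j = 0 (j = 3*((6*(-5))*0) = 3*(-30*0) = 3*0 = 0)
r(Z) = 2 + Z*(-212 + Z) (r(Z) = 2 + ((Z + Z)*(Z - 212))/2 = 2 + ((2*Z)*(-212 + Z))/2 = 2 + (2*Z*(-212 + Z))/2 = 2 + Z*(-212 + Z))
484572 + r(j) = 484572 + (2 + 0² - 212*0) = 484572 + (2 + 0 + 0) = 484572 + 2 = 484574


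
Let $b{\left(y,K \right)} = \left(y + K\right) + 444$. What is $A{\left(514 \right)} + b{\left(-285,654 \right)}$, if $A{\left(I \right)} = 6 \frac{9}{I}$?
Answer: $\frac{208968}{257} \approx 813.11$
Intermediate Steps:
$A{\left(I \right)} = \frac{54}{I}$
$b{\left(y,K \right)} = 444 + K + y$ ($b{\left(y,K \right)} = \left(K + y\right) + 444 = 444 + K + y$)
$A{\left(514 \right)} + b{\left(-285,654 \right)} = \frac{54}{514} + \left(444 + 654 - 285\right) = 54 \cdot \frac{1}{514} + 813 = \frac{27}{257} + 813 = \frac{208968}{257}$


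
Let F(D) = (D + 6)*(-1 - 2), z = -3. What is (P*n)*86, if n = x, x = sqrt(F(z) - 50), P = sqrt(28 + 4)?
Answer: 344*I*sqrt(118) ≈ 3736.8*I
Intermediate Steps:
F(D) = -18 - 3*D (F(D) = (6 + D)*(-3) = -18 - 3*D)
P = 4*sqrt(2) (P = sqrt(32) = 4*sqrt(2) ≈ 5.6569)
x = I*sqrt(59) (x = sqrt((-18 - 3*(-3)) - 50) = sqrt((-18 + 9) - 50) = sqrt(-9 - 50) = sqrt(-59) = I*sqrt(59) ≈ 7.6811*I)
n = I*sqrt(59) ≈ 7.6811*I
(P*n)*86 = ((4*sqrt(2))*(I*sqrt(59)))*86 = (4*I*sqrt(118))*86 = 344*I*sqrt(118)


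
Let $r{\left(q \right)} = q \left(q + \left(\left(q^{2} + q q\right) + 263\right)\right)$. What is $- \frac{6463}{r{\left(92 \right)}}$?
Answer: $- \frac{281}{69132} \approx -0.0040647$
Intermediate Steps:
$r{\left(q \right)} = q \left(263 + q + 2 q^{2}\right)$ ($r{\left(q \right)} = q \left(q + \left(\left(q^{2} + q^{2}\right) + 263\right)\right) = q \left(q + \left(2 q^{2} + 263\right)\right) = q \left(q + \left(263 + 2 q^{2}\right)\right) = q \left(263 + q + 2 q^{2}\right)$)
$- \frac{6463}{r{\left(92 \right)}} = - \frac{6463}{92 \left(263 + 92 + 2 \cdot 92^{2}\right)} = - \frac{6463}{92 \left(263 + 92 + 2 \cdot 8464\right)} = - \frac{6463}{92 \left(263 + 92 + 16928\right)} = - \frac{6463}{92 \cdot 17283} = - \frac{6463}{1590036} = \left(-6463\right) \frac{1}{1590036} = - \frac{281}{69132}$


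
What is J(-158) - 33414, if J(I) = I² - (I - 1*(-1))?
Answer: -8293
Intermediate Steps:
J(I) = -1 + I² - I (J(I) = I² - (I + 1) = I² - (1 + I) = I² + (-1 - I) = -1 + I² - I)
J(-158) - 33414 = (-1 + (-158)² - 1*(-158)) - 33414 = (-1 + 24964 + 158) - 33414 = 25121 - 33414 = -8293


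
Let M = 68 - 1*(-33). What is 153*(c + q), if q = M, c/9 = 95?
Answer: 146268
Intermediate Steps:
c = 855 (c = 9*95 = 855)
M = 101 (M = 68 + 33 = 101)
q = 101
153*(c + q) = 153*(855 + 101) = 153*956 = 146268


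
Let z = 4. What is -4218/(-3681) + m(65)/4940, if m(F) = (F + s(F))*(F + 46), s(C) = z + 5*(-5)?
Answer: 3234577/1515345 ≈ 2.1345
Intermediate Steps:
s(C) = -21 (s(C) = 4 + 5*(-5) = 4 - 25 = -21)
m(F) = (-21 + F)*(46 + F) (m(F) = (F - 21)*(F + 46) = (-21 + F)*(46 + F))
-4218/(-3681) + m(65)/4940 = -4218/(-3681) + (-966 + 65² + 25*65)/4940 = -4218*(-1/3681) + (-966 + 4225 + 1625)*(1/4940) = 1406/1227 + 4884*(1/4940) = 1406/1227 + 1221/1235 = 3234577/1515345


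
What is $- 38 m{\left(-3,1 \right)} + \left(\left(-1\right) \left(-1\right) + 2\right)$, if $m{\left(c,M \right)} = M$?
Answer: $-35$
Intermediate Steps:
$- 38 m{\left(-3,1 \right)} + \left(\left(-1\right) \left(-1\right) + 2\right) = \left(-38\right) 1 + \left(\left(-1\right) \left(-1\right) + 2\right) = -38 + \left(1 + 2\right) = -38 + 3 = -35$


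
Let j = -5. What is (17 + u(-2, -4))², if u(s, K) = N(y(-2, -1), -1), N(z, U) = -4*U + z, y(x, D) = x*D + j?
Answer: 324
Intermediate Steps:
y(x, D) = -5 + D*x (y(x, D) = x*D - 5 = D*x - 5 = -5 + D*x)
N(z, U) = z - 4*U
u(s, K) = 1 (u(s, K) = (-5 - 1*(-2)) - 4*(-1) = (-5 + 2) + 4 = -3 + 4 = 1)
(17 + u(-2, -4))² = (17 + 1)² = 18² = 324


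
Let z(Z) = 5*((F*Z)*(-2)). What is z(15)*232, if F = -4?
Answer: 139200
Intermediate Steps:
z(Z) = 40*Z (z(Z) = 5*(-4*Z*(-2)) = 5*(8*Z) = 40*Z)
z(15)*232 = (40*15)*232 = 600*232 = 139200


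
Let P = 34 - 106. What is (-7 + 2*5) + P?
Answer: -69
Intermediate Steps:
P = -72
(-7 + 2*5) + P = (-7 + 2*5) - 72 = (-7 + 10) - 72 = 3 - 72 = -69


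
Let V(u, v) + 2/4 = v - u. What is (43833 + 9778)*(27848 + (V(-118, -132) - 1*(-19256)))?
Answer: 5049030369/2 ≈ 2.5245e+9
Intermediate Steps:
V(u, v) = -½ + v - u (V(u, v) = -½ + (v - u) = -½ + v - u)
(43833 + 9778)*(27848 + (V(-118, -132) - 1*(-19256))) = (43833 + 9778)*(27848 + ((-½ - 132 - 1*(-118)) - 1*(-19256))) = 53611*(27848 + ((-½ - 132 + 118) + 19256)) = 53611*(27848 + (-29/2 + 19256)) = 53611*(27848 + 38483/2) = 53611*(94179/2) = 5049030369/2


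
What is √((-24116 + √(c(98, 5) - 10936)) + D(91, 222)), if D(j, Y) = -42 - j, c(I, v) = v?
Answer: √(-24249 + I*√10931) ≈ 0.3357 + 155.72*I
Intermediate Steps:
√((-24116 + √(c(98, 5) - 10936)) + D(91, 222)) = √((-24116 + √(5 - 10936)) + (-42 - 1*91)) = √((-24116 + √(-10931)) + (-42 - 91)) = √((-24116 + I*√10931) - 133) = √(-24249 + I*√10931)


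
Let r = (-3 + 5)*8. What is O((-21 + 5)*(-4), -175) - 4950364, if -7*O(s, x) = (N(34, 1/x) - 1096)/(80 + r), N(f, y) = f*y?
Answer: -291081307283/58800 ≈ -4.9504e+6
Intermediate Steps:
r = 16 (r = 2*8 = 16)
O(s, x) = 137/84 - 17/(336*x) (O(s, x) = -(34/x - 1096)/(7*(80 + 16)) = -(-1096 + 34/x)/(7*96) = -(-137/12 + 17/(48*x))/7 = 137/84 - 17/(336*x))
O((-21 + 5)*(-4), -175) - 4950364 = (1/336)*(-17 + 548*(-175))/(-175) - 4950364 = (1/336)*(-1/175)*(-17 - 95900) - 4950364 = (1/336)*(-1/175)*(-95917) - 4950364 = 95917/58800 - 4950364 = -291081307283/58800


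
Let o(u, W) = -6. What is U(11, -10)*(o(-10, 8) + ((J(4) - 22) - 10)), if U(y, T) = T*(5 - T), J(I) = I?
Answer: 5100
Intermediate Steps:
U(11, -10)*(o(-10, 8) + ((J(4) - 22) - 10)) = (-10*(5 - 1*(-10)))*(-6 + ((4 - 22) - 10)) = (-10*(5 + 10))*(-6 + (-18 - 10)) = (-10*15)*(-6 - 28) = -150*(-34) = 5100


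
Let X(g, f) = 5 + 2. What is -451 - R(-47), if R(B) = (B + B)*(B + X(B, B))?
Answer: -4211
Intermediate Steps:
X(g, f) = 7
R(B) = 2*B*(7 + B) (R(B) = (B + B)*(B + 7) = (2*B)*(7 + B) = 2*B*(7 + B))
-451 - R(-47) = -451 - 2*(-47)*(7 - 47) = -451 - 2*(-47)*(-40) = -451 - 1*3760 = -451 - 3760 = -4211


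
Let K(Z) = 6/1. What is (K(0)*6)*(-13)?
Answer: -468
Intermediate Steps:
K(Z) = 6 (K(Z) = 6*1 = 6)
(K(0)*6)*(-13) = (6*6)*(-13) = 36*(-13) = -468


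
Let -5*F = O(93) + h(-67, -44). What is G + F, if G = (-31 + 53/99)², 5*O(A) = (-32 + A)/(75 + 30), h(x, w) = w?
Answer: 8034492413/8575875 ≈ 936.87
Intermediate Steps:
O(A) = -32/525 + A/525 (O(A) = ((-32 + A)/(75 + 30))/5 = ((-32 + A)/105)/5 = ((-32 + A)*(1/105))/5 = (-32/105 + A/105)/5 = -32/525 + A/525)
G = 9096256/9801 (G = (-31 + 53*(1/99))² = (-31 + 53/99)² = (-3016/99)² = 9096256/9801 ≈ 928.09)
F = 23039/2625 (F = -((-32/525 + (1/525)*93) - 44)/5 = -((-32/525 + 31/175) - 44)/5 = -(61/525 - 44)/5 = -⅕*(-23039/525) = 23039/2625 ≈ 8.7768)
G + F = 9096256/9801 + 23039/2625 = 8034492413/8575875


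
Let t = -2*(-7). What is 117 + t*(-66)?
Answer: -807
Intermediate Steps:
t = 14
117 + t*(-66) = 117 + 14*(-66) = 117 - 924 = -807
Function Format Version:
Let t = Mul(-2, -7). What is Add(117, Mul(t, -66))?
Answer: -807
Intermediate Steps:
t = 14
Add(117, Mul(t, -66)) = Add(117, Mul(14, -66)) = Add(117, -924) = -807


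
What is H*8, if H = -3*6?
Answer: -144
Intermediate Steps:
H = -18
H*8 = -18*8 = -144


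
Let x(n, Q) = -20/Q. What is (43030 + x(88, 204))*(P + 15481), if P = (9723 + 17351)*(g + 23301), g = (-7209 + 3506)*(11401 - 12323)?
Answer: 68078552384003825/17 ≈ 4.0046e+15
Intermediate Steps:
g = 3414166 (g = -3703*(-922) = 3414166)
P = 93065981558 (P = (9723 + 17351)*(3414166 + 23301) = 27074*3437467 = 93065981558)
(43030 + x(88, 204))*(P + 15481) = (43030 - 20/204)*(93065981558 + 15481) = (43030 - 20*1/204)*93065997039 = (43030 - 5/51)*93065997039 = (2194525/51)*93065997039 = 68078552384003825/17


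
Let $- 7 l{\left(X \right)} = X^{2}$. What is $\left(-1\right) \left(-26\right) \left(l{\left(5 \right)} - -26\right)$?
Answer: $\frac{4082}{7} \approx 583.14$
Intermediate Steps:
$l{\left(X \right)} = - \frac{X^{2}}{7}$
$\left(-1\right) \left(-26\right) \left(l{\left(5 \right)} - -26\right) = \left(-1\right) \left(-26\right) \left(- \frac{5^{2}}{7} - -26\right) = 26 \left(\left(- \frac{1}{7}\right) 25 + 26\right) = 26 \left(- \frac{25}{7} + 26\right) = 26 \cdot \frac{157}{7} = \frac{4082}{7}$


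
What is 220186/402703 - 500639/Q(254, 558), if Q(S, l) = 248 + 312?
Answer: -28783646151/32216240 ≈ -893.45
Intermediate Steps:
Q(S, l) = 560
220186/402703 - 500639/Q(254, 558) = 220186/402703 - 500639/560 = -28783646151/32216240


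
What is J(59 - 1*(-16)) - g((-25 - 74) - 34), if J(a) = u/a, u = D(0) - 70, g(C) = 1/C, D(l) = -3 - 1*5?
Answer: -3433/3325 ≈ -1.0325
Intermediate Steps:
D(l) = -8 (D(l) = -3 - 5 = -8)
u = -78 (u = -8 - 70 = -78)
J(a) = -78/a
J(59 - 1*(-16)) - g((-25 - 74) - 34) = -78/(59 - 1*(-16)) - 1/((-25 - 74) - 34) = -78/(59 + 16) - 1/(-99 - 34) = -78/75 - 1/(-133) = -78*1/75 - 1*(-1/133) = -26/25 + 1/133 = -3433/3325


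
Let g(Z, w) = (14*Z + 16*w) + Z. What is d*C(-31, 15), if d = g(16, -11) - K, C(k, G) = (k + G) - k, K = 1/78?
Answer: 24955/26 ≈ 959.81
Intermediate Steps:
g(Z, w) = 15*Z + 16*w
K = 1/78 ≈ 0.012821
C(k, G) = G (C(k, G) = (G + k) - k = G)
d = 4991/78 (d = (15*16 + 16*(-11)) - 1*1/78 = (240 - 176) - 1/78 = 64 - 1/78 = 4991/78 ≈ 63.987)
d*C(-31, 15) = (4991/78)*15 = 24955/26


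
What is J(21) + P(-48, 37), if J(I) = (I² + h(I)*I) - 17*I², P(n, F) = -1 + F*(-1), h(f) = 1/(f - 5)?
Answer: -113483/16 ≈ -7092.7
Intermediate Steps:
h(f) = 1/(-5 + f)
P(n, F) = -1 - F
J(I) = -16*I² + I/(-5 + I) (J(I) = (I² + I/(-5 + I)) - 17*I² = -16*I² + I/(-5 + I))
J(21) + P(-48, 37) = -1*21*(-1 + 16*21*(-5 + 21))/(-5 + 21) + (-1 - 1*37) = -1*21*(-1 + 16*21*16)/16 + (-1 - 37) = -1*21*1/16*(-1 + 5376) - 38 = -1*21*1/16*5375 - 38 = -112875/16 - 38 = -113483/16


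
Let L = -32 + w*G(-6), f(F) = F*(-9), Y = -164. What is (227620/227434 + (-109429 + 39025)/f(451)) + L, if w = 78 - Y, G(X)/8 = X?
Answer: -1789328112962/153859101 ≈ -11630.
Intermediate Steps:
G(X) = 8*X
w = 242 (w = 78 - 1*(-164) = 78 + 164 = 242)
f(F) = -9*F
L = -11648 (L = -32 + 242*(8*(-6)) = -32 + 242*(-48) = -32 - 11616 = -11648)
(227620/227434 + (-109429 + 39025)/f(451)) + L = (227620/227434 + (-109429 + 39025)/((-9*451))) - 11648 = (227620*(1/227434) - 70404/(-4059)) - 11648 = (113810/113717 - 70404*(-1/4059)) - 11648 = (113810/113717 + 23468/1353) - 11648 = 2822695486/153859101 - 11648 = -1789328112962/153859101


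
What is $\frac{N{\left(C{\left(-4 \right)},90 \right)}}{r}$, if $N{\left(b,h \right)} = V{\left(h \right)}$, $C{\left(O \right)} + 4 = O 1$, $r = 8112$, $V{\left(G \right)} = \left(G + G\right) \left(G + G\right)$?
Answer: $\frac{675}{169} \approx 3.9941$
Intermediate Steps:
$V{\left(G \right)} = 4 G^{2}$ ($V{\left(G \right)} = 2 G 2 G = 4 G^{2}$)
$C{\left(O \right)} = -4 + O$ ($C{\left(O \right)} = -4 + O 1 = -4 + O$)
$N{\left(b,h \right)} = 4 h^{2}$
$\frac{N{\left(C{\left(-4 \right)},90 \right)}}{r} = \frac{4 \cdot 90^{2}}{8112} = 4 \cdot 8100 \cdot \frac{1}{8112} = 32400 \cdot \frac{1}{8112} = \frac{675}{169}$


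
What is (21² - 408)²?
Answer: 1089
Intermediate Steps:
(21² - 408)² = (441 - 408)² = 33² = 1089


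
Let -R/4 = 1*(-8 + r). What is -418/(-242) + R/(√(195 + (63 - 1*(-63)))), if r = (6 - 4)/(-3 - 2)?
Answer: 19/11 + 56*√321/535 ≈ 3.6026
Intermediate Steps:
r = -⅖ (r = 2/(-5) = 2*(-⅕) = -⅖ ≈ -0.40000)
R = 168/5 (R = -4*(-8 - ⅖) = -4*(-42)/5 = -4*(-42/5) = 168/5 ≈ 33.600)
-418/(-242) + R/(√(195 + (63 - 1*(-63)))) = -418/(-242) + 168/(5*(√(195 + (63 - 1*(-63))))) = -418*(-1/242) + 168/(5*(√(195 + (63 + 63)))) = 19/11 + 168/(5*(√(195 + 126))) = 19/11 + 168/(5*(√321)) = 19/11 + 168*(√321/321)/5 = 19/11 + 56*√321/535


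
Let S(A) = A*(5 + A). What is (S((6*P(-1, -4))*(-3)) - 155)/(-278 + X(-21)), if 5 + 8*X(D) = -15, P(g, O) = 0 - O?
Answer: -9338/561 ≈ -16.645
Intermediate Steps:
P(g, O) = -O
X(D) = -5/2 (X(D) = -5/8 + (⅛)*(-15) = -5/8 - 15/8 = -5/2)
(S((6*P(-1, -4))*(-3)) - 155)/(-278 + X(-21)) = (((6*(-1*(-4)))*(-3))*(5 + (6*(-1*(-4)))*(-3)) - 155)/(-278 - 5/2) = (((6*4)*(-3))*(5 + (6*4)*(-3)) - 155)/(-561/2) = ((24*(-3))*(5 + 24*(-3)) - 155)*(-2/561) = (-72*(5 - 72) - 155)*(-2/561) = (-72*(-67) - 155)*(-2/561) = (4824 - 155)*(-2/561) = 4669*(-2/561) = -9338/561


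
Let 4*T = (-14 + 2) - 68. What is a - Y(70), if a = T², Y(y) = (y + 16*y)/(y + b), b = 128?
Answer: 39005/99 ≈ 393.99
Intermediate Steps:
T = -20 (T = ((-14 + 2) - 68)/4 = (-12 - 68)/4 = (¼)*(-80) = -20)
Y(y) = 17*y/(128 + y) (Y(y) = (y + 16*y)/(y + 128) = (17*y)/(128 + y) = 17*y/(128 + y))
a = 400 (a = (-20)² = 400)
a - Y(70) = 400 - 17*70/(128 + 70) = 400 - 17*70/198 = 400 - 1*595/99 = 400 - 595/99 = 39005/99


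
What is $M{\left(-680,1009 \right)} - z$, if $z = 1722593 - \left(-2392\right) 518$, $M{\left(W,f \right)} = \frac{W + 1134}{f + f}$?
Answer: $- \frac{2988303614}{1009} \approx -2.9616 \cdot 10^{6}$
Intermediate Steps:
$M{\left(W,f \right)} = \frac{1134 + W}{2 f}$
$z = 2961649$ ($z = 1722593 - -1239056 = 1722593 + 1239056 = 2961649$)
$M{\left(-680,1009 \right)} - z = \frac{1134 - 680}{2 \cdot 1009} - 2961649 = \frac{1}{2} \cdot \frac{1}{1009} \cdot 454 - 2961649 = \frac{227}{1009} - 2961649 = - \frac{2988303614}{1009}$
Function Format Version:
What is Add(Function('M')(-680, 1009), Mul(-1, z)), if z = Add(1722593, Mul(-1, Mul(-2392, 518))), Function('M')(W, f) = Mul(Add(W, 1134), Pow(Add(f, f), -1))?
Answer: Rational(-2988303614, 1009) ≈ -2.9616e+6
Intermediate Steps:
Function('M')(W, f) = Mul(Rational(1, 2), Pow(f, -1), Add(1134, W)) (Function('M')(W, f) = Mul(Add(1134, W), Pow(Mul(2, f), -1)) = Mul(Add(1134, W), Mul(Rational(1, 2), Pow(f, -1))) = Mul(Rational(1, 2), Pow(f, -1), Add(1134, W)))
z = 2961649 (z = Add(1722593, Mul(-1, -1239056)) = Add(1722593, 1239056) = 2961649)
Add(Function('M')(-680, 1009), Mul(-1, z)) = Add(Mul(Rational(1, 2), Pow(1009, -1), Add(1134, -680)), Mul(-1, 2961649)) = Add(Mul(Rational(1, 2), Rational(1, 1009), 454), -2961649) = Add(Rational(227, 1009), -2961649) = Rational(-2988303614, 1009)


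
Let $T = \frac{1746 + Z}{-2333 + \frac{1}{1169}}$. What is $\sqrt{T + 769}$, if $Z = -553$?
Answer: $\frac{\sqrt{1429011233220513}}{1363638} \approx 27.722$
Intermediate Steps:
$T = - \frac{1394617}{2727276}$ ($T = \frac{1746 - 553}{-2333 + \frac{1}{1169}} = \frac{1193}{-2333 + \frac{1}{1169}} = \frac{1193}{- \frac{2727276}{1169}} = 1193 \left(- \frac{1169}{2727276}\right) = - \frac{1394617}{2727276} \approx -0.51136$)
$\sqrt{T + 769} = \sqrt{- \frac{1394617}{2727276} + 769} = \sqrt{\frac{2095880627}{2727276}} = \frac{\sqrt{1429011233220513}}{1363638}$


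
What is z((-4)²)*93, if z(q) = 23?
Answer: 2139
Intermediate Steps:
z((-4)²)*93 = 23*93 = 2139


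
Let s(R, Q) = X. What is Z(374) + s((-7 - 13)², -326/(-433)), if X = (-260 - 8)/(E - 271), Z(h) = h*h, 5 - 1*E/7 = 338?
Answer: 181978810/1301 ≈ 1.3988e+5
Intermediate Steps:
E = -2331 (E = 35 - 7*338 = 35 - 2366 = -2331)
Z(h) = h²
X = 134/1301 (X = (-260 - 8)/(-2331 - 271) = -268/(-2602) = -268*(-1/2602) = 134/1301 ≈ 0.10300)
s(R, Q) = 134/1301
Z(374) + s((-7 - 13)², -326/(-433)) = 374² + 134/1301 = 139876 + 134/1301 = 181978810/1301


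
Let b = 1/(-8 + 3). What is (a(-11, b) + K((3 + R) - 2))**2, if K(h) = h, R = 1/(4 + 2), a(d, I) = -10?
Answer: 2809/36 ≈ 78.028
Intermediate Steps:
b = -1/5 (b = 1/(-5) = -1/5 ≈ -0.20000)
R = 1/6 ≈ 0.16667
(a(-11, b) + K((3 + R) - 2))**2 = (-10 + ((3 + 1/6) - 2))**2 = (-10 + (19/6 - 2))**2 = (-10 + 7/6)**2 = (-53/6)**2 = 2809/36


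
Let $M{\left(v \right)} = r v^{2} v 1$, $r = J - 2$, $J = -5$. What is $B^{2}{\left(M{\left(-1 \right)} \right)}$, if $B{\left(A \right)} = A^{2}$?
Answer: $2401$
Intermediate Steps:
$r = -7$ ($r = -5 - 2 = -7$)
$M{\left(v \right)} = - 7 v^{3}$ ($M{\left(v \right)} = - 7 v^{2} v 1 = - 7 v^{3} \cdot 1 = - 7 v^{3}$)
$B^{2}{\left(M{\left(-1 \right)} \right)} = \left(\left(- 7 \left(-1\right)^{3}\right)^{2}\right)^{2} = \left(\left(\left(-7\right) \left(-1\right)\right)^{2}\right)^{2} = \left(7^{2}\right)^{2} = 49^{2} = 2401$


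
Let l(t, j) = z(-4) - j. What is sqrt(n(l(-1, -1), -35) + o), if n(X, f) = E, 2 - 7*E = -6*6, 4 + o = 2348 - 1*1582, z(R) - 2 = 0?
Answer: 2*sqrt(9401)/7 ≈ 27.703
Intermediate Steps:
z(R) = 2 (z(R) = 2 + 0 = 2)
l(t, j) = 2 - j
o = 762 (o = -4 + (2348 - 1*1582) = -4 + (2348 - 1582) = -4 + 766 = 762)
E = 38/7 (E = 2/7 - (-6)*6/7 = 2/7 - 1/7*(-36) = 2/7 + 36/7 = 38/7 ≈ 5.4286)
n(X, f) = 38/7
sqrt(n(l(-1, -1), -35) + o) = sqrt(38/7 + 762) = sqrt(5372/7) = 2*sqrt(9401)/7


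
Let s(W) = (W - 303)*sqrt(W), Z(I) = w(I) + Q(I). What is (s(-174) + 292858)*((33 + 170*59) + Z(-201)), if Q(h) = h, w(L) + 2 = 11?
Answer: 2890801318 - 4708467*I*sqrt(174) ≈ 2.8908e+9 - 6.2109e+7*I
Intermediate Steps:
w(L) = 9 (w(L) = -2 + 11 = 9)
Z(I) = 9 + I
s(W) = sqrt(W)*(-303 + W) (s(W) = (-303 + W)*sqrt(W) = sqrt(W)*(-303 + W))
(s(-174) + 292858)*((33 + 170*59) + Z(-201)) = (sqrt(-174)*(-303 - 174) + 292858)*((33 + 170*59) + (9 - 201)) = ((I*sqrt(174))*(-477) + 292858)*((33 + 10030) - 192) = (-477*I*sqrt(174) + 292858)*(10063 - 192) = (292858 - 477*I*sqrt(174))*9871 = 2890801318 - 4708467*I*sqrt(174)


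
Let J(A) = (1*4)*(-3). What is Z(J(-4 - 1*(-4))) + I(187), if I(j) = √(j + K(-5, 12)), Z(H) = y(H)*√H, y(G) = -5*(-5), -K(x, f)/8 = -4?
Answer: √219 + 50*I*√3 ≈ 14.799 + 86.603*I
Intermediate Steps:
K(x, f) = 32 (K(x, f) = -8*(-4) = 32)
J(A) = -12 (J(A) = 4*(-3) = -12)
y(G) = 25
Z(H) = 25*√H
I(j) = √(32 + j) (I(j) = √(j + 32) = √(32 + j))
Z(J(-4 - 1*(-4))) + I(187) = 25*√(-12) + √(32 + 187) = 25*(2*I*√3) + √219 = 50*I*√3 + √219 = √219 + 50*I*√3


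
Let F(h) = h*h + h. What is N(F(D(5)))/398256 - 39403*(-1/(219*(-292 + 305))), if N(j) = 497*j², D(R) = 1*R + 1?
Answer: 116592749/7268172 ≈ 16.042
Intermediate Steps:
D(R) = 1 + R (D(R) = R + 1 = 1 + R)
F(h) = h + h² (F(h) = h² + h = h + h²)
N(F(D(5)))/398256 - 39403*(-1/(219*(-292 + 305))) = (497*((1 + 5)*(1 + (1 + 5)))²)/398256 - 39403*(-1/(219*(-292 + 305))) = (497*(6*(1 + 6))²)*(1/398256) - 39403/((-219*13)) = (497*(6*7)²)*(1/398256) - 39403/(-2847) = (497*42²)*(1/398256) - 39403*(-1/2847) = (497*1764)*(1/398256) + 3031/219 = 876708*(1/398256) + 3031/219 = 73059/33188 + 3031/219 = 116592749/7268172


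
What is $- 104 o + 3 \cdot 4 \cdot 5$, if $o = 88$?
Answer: $-9092$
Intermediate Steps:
$- 104 o + 3 \cdot 4 \cdot 5 = \left(-104\right) 88 + 3 \cdot 4 \cdot 5 = -9152 + 12 \cdot 5 = -9152 + 60 = -9092$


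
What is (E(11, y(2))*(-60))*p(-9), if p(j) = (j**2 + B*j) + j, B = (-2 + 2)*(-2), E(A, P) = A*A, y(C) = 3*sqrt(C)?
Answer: -522720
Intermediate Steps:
E(A, P) = A**2
B = 0 (B = 0*(-2) = 0)
p(j) = j + j**2 (p(j) = (j**2 + 0*j) + j = (j**2 + 0) + j = j**2 + j = j + j**2)
(E(11, y(2))*(-60))*p(-9) = (11**2*(-60))*(-9*(1 - 9)) = (121*(-60))*(-9*(-8)) = -7260*72 = -522720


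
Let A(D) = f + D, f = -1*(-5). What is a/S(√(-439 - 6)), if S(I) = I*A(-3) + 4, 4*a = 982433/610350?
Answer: 982433/1096188600 - 982433*I*√445/2192377200 ≈ 0.00089623 - 0.009453*I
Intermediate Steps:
f = 5
A(D) = 5 + D
a = 982433/2441400 (a = (982433/610350)/4 = (982433*(1/610350))/4 = (¼)*(982433/610350) = 982433/2441400 ≈ 0.40241)
S(I) = 4 + 2*I (S(I) = I*(5 - 3) + 4 = I*2 + 4 = 2*I + 4 = 4 + 2*I)
a/S(√(-439 - 6)) = 982433/(2441400*(4 + 2*√(-439 - 6))) = 982433/(2441400*(4 + 2*√(-445))) = 982433/(2441400*(4 + 2*(I*√445))) = 982433/(2441400*(4 + 2*I*√445))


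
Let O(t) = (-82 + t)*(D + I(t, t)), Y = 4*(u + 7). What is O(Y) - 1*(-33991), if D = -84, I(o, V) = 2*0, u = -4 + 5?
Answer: 38191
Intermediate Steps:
u = 1
I(o, V) = 0
Y = 32 (Y = 4*(1 + 7) = 4*8 = 32)
O(t) = 6888 - 84*t (O(t) = (-82 + t)*(-84 + 0) = (-82 + t)*(-84) = 6888 - 84*t)
O(Y) - 1*(-33991) = (6888 - 84*32) - 1*(-33991) = (6888 - 2688) + 33991 = 4200 + 33991 = 38191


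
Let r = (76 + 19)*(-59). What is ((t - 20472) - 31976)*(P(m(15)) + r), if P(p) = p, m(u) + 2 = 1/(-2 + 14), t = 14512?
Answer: 638111972/3 ≈ 2.1270e+8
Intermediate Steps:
m(u) = -23/12 (m(u) = -2 + 1/(-2 + 14) = -2 + 1/12 = -23/12)
r = -5605 (r = 95*(-59) = -5605)
((t - 20472) - 31976)*(P(m(15)) + r) = ((14512 - 20472) - 31976)*(-23/12 - 5605) = (-5960 - 31976)*(-67283/12) = -37936*(-67283/12) = 638111972/3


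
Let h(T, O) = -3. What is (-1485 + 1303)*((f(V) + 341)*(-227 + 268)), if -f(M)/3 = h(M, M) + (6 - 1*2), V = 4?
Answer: -2522156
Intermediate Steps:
f(M) = -3 (f(M) = -3*(-3 + (6 - 1*2)) = -3*(-3 + (6 - 2)) = -3*(-3 + 4) = -3*1 = -3)
(-1485 + 1303)*((f(V) + 341)*(-227 + 268)) = (-1485 + 1303)*((-3 + 341)*(-227 + 268)) = -61516*41 = -182*13858 = -2522156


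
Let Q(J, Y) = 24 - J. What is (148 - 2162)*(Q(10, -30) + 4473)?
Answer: -9036818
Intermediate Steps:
(148 - 2162)*(Q(10, -30) + 4473) = (148 - 2162)*((24 - 1*10) + 4473) = -2014*((24 - 10) + 4473) = -2014*(14 + 4473) = -2014*4487 = -9036818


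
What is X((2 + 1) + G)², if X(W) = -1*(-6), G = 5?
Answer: 36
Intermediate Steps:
X(W) = 6
X((2 + 1) + G)² = 6² = 36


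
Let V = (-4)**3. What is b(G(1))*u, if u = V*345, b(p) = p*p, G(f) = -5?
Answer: -552000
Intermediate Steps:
V = -64
b(p) = p**2
u = -22080 (u = -64*345 = -22080)
b(G(1))*u = (-5)**2*(-22080) = 25*(-22080) = -552000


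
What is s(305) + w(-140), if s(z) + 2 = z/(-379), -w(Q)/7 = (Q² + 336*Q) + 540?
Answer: 71364637/379 ≈ 1.8830e+5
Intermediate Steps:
w(Q) = -3780 - 2352*Q - 7*Q² (w(Q) = -7*((Q² + 336*Q) + 540) = -7*(540 + Q² + 336*Q) = -3780 - 2352*Q - 7*Q²)
s(z) = -2 - z/379 (s(z) = -2 + z/(-379) = -2 + z*(-1/379) = -2 - z/379)
s(305) + w(-140) = (-2 - 1/379*305) + (-3780 - 2352*(-140) - 7*(-140)²) = (-2 - 305/379) + (-3780 + 329280 - 7*19600) = -1063/379 + (-3780 + 329280 - 137200) = -1063/379 + 188300 = 71364637/379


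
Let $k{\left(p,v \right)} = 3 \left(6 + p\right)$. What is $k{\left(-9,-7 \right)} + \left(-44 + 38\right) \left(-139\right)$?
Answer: $825$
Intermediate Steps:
$k{\left(p,v \right)} = 18 + 3 p$
$k{\left(-9,-7 \right)} + \left(-44 + 38\right) \left(-139\right) = \left(18 + 3 \left(-9\right)\right) + \left(-44 + 38\right) \left(-139\right) = \left(18 - 27\right) - -834 = -9 + 834 = 825$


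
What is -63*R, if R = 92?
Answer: -5796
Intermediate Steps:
-63*R = -63*92 = -5796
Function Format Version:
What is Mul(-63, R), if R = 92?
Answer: -5796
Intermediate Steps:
Mul(-63, R) = Mul(-63, 92) = -5796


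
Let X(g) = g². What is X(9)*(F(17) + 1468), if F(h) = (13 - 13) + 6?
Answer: 119394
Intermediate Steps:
F(h) = 6 (F(h) = 0 + 6 = 6)
X(9)*(F(17) + 1468) = 9²*(6 + 1468) = 81*1474 = 119394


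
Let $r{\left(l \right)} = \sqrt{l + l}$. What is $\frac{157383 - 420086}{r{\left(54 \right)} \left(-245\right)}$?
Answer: $\frac{37529 \sqrt{3}}{630} \approx 103.18$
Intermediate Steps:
$r{\left(l \right)} = \sqrt{2} \sqrt{l}$ ($r{\left(l \right)} = \sqrt{2 l} = \sqrt{2} \sqrt{l}$)
$\frac{157383 - 420086}{r{\left(54 \right)} \left(-245\right)} = \frac{157383 - 420086}{\sqrt{2} \sqrt{54} \left(-245\right)} = - \frac{262703}{\sqrt{2} \cdot 3 \sqrt{6} \left(-245\right)} = - \frac{262703}{6 \sqrt{3} \left(-245\right)} = - \frac{262703}{\left(-1470\right) \sqrt{3}} = - 262703 \left(- \frac{\sqrt{3}}{4410}\right) = \frac{37529 \sqrt{3}}{630}$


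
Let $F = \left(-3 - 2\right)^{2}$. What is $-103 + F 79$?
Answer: $1872$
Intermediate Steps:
$F = 25$ ($F = \left(-5\right)^{2} = 25$)
$-103 + F 79 = -103 + 25 \cdot 79 = -103 + 1975 = 1872$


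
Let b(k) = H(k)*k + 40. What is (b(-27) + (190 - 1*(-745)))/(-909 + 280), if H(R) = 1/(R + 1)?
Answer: -25377/16354 ≈ -1.5517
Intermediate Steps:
H(R) = 1/(1 + R)
b(k) = 40 + k/(1 + k) (b(k) = k/(1 + k) + 40 = 40 + k/(1 + k))
(b(-27) + (190 - 1*(-745)))/(-909 + 280) = ((40 + 41*(-27))/(1 - 27) + (190 - 1*(-745)))/(-909 + 280) = ((40 - 1107)/(-26) + (190 + 745))/(-629) = -(-1/26*(-1067) + 935)/629 = -(1067/26 + 935)/629 = -1/629*25377/26 = -25377/16354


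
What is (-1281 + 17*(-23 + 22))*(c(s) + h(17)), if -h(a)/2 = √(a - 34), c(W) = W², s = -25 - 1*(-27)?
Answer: -5192 + 2596*I*√17 ≈ -5192.0 + 10704.0*I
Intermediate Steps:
s = 2 (s = -25 + 27 = 2)
h(a) = -2*√(-34 + a) (h(a) = -2*√(a - 34) = -2*√(-34 + a))
(-1281 + 17*(-23 + 22))*(c(s) + h(17)) = (-1281 + 17*(-23 + 22))*(2² - 2*√(-34 + 17)) = (-1281 + 17*(-1))*(4 - 2*I*√17) = (-1281 - 17)*(4 - 2*I*√17) = -1298*(4 - 2*I*√17) = -5192 + 2596*I*√17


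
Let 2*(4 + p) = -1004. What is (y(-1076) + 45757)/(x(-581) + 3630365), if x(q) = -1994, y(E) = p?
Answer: 45251/3628371 ≈ 0.012471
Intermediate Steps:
p = -506 (p = -4 + (1/2)*(-1004) = -4 - 502 = -506)
y(E) = -506
(y(-1076) + 45757)/(x(-581) + 3630365) = (-506 + 45757)/(-1994 + 3630365) = 45251/3628371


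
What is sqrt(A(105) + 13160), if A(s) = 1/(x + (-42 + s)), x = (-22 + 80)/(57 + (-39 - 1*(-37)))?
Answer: 3*sqrt(18148435045)/3523 ≈ 114.72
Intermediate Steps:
x = 58/55 (x = 58/(57 + (-39 + 37)) = 58/(57 - 2) = 58/55 ≈ 1.0545)
A(s) = 1/(-2252/55 + s) (A(s) = 1/(58/55 + (-42 + s)) = 1/(-2252/55 + s))
sqrt(A(105) + 13160) = sqrt(55/(-2252 + 55*105) + 13160) = sqrt(55/(-2252 + 5775) + 13160) = sqrt(55/3523 + 13160) = sqrt(46362735/3523) = 3*sqrt(18148435045)/3523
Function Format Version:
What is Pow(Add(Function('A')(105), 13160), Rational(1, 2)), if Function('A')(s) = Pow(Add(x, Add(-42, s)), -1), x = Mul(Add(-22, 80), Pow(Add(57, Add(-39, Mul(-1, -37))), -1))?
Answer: Mul(Rational(3, 3523), Pow(18148435045, Rational(1, 2))) ≈ 114.72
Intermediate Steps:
x = Rational(58, 55) (x = Mul(58, Pow(Add(57, Add(-39, 37)), -1)) = Mul(58, Pow(Add(57, -2), -1)) = Mul(58, Pow(55, -1)) = Mul(58, Rational(1, 55)) = Rational(58, 55) ≈ 1.0545)
Function('A')(s) = Pow(Add(Rational(-2252, 55), s), -1) (Function('A')(s) = Pow(Add(Rational(58, 55), Add(-42, s)), -1) = Pow(Add(Rational(-2252, 55), s), -1))
Pow(Add(Function('A')(105), 13160), Rational(1, 2)) = Pow(Add(Mul(55, Pow(Add(-2252, Mul(55, 105)), -1)), 13160), Rational(1, 2)) = Pow(Add(Mul(55, Pow(Add(-2252, 5775), -1)), 13160), Rational(1, 2)) = Pow(Add(Mul(55, Pow(3523, -1)), 13160), Rational(1, 2)) = Pow(Add(Mul(55, Rational(1, 3523)), 13160), Rational(1, 2)) = Pow(Add(Rational(55, 3523), 13160), Rational(1, 2)) = Pow(Rational(46362735, 3523), Rational(1, 2)) = Mul(Rational(3, 3523), Pow(18148435045, Rational(1, 2)))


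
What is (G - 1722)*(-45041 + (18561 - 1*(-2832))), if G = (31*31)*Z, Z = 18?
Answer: -368341248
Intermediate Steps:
G = 17298 (G = (31*31)*18 = 961*18 = 17298)
(G - 1722)*(-45041 + (18561 - 1*(-2832))) = (17298 - 1722)*(-45041 + (18561 - 1*(-2832))) = 15576*(-45041 + (18561 + 2832)) = 15576*(-45041 + 21393) = 15576*(-23648) = -368341248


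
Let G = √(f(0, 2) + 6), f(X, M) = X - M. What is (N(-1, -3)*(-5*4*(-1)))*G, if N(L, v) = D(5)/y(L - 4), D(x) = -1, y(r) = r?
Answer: 8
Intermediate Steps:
N(L, v) = -1/(-4 + L) (N(L, v) = -1/(L - 4) = -1/(-4 + L))
G = 2 (G = √((0 - 1*2) + 6) = √((0 - 2) + 6) = √(-2 + 6) = √4 = 2)
(N(-1, -3)*(-5*4*(-1)))*G = ((-1/(-4 - 1))*(-5*4*(-1)))*2 = ((-1/(-5))*(-20*(-1)))*2 = (-1*(-⅕)*20)*2 = ((⅕)*20)*2 = 4*2 = 8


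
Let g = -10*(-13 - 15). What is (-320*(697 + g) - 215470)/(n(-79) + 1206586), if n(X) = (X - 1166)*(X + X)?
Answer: -264055/701648 ≈ -0.37634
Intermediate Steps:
n(X) = 2*X*(-1166 + X) (n(X) = (-1166 + X)*(2*X) = 2*X*(-1166 + X))
g = 280 (g = -10*(-28) = 280)
(-320*(697 + g) - 215470)/(n(-79) + 1206586) = (-320*(697 + 280) - 215470)/(2*(-79)*(-1166 - 79) + 1206586) = (-320*977 - 215470)/(2*(-79)*(-1245) + 1206586) = (-312640 - 215470)/(196710 + 1206586) = -528110/1403296 = -528110*1/1403296 = -264055/701648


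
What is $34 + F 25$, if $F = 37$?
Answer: $959$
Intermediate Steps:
$34 + F 25 = 34 + 37 \cdot 25 = 34 + 925 = 959$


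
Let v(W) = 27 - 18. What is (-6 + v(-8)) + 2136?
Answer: 2139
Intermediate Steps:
v(W) = 9
(-6 + v(-8)) + 2136 = (-6 + 9) + 2136 = 3 + 2136 = 2139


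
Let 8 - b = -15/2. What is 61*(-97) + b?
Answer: -11803/2 ≈ -5901.5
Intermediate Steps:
b = 31/2 (b = 8 - (-15)/2 = 8 - 1*(-15/2) = 8 + 15/2 = 31/2 ≈ 15.500)
61*(-97) + b = 61*(-97) + 31/2 = -5917 + 31/2 = -11803/2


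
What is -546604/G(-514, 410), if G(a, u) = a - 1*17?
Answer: 546604/531 ≈ 1029.4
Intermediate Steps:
G(a, u) = -17 + a (G(a, u) = a - 17 = -17 + a)
-546604/G(-514, 410) = -546604/(-17 - 514) = -546604/(-531) = -546604*(-1/531) = 546604/531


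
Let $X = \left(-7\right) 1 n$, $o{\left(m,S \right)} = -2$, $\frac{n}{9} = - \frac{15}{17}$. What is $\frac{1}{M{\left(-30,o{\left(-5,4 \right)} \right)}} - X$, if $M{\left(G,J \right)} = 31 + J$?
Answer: $- \frac{27388}{493} \approx -55.554$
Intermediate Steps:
$n = - \frac{135}{17}$ ($n = 9 \left(- \frac{15}{17}\right) = - \frac{135}{17} \approx -7.9412$)
$X = \frac{945}{17}$ ($X = \left(-7\right) 1 \left(- \frac{135}{17}\right) = \left(-7\right) \left(- \frac{135}{17}\right) = \frac{945}{17} \approx 55.588$)
$\frac{1}{M{\left(-30,o{\left(-5,4 \right)} \right)}} - X = \frac{1}{31 - 2} - \frac{945}{17} = \frac{1}{29} - \frac{945}{17} = - \frac{27388}{493}$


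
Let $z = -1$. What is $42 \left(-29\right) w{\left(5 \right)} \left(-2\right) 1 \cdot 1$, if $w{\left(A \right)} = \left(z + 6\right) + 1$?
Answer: $14616$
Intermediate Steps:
$w{\left(A \right)} = 6$ ($w{\left(A \right)} = \left(-1 + 6\right) + 1 = 5 + 1 = 6$)
$42 \left(-29\right) w{\left(5 \right)} \left(-2\right) 1 \cdot 1 = 42 \left(-29\right) 6 \left(-2\right) 1 \cdot 1 = - 1218 \left(-12\right) 1 \cdot 1 = - 1218 \left(\left(-12\right) 1\right) = \left(-1218\right) \left(-12\right) = 14616$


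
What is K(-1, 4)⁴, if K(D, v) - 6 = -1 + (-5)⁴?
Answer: 157529610000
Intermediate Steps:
K(D, v) = 630 (K(D, v) = 6 + (-1 + (-5)⁴) = 6 + (-1 + 625) = 6 + 624 = 630)
K(-1, 4)⁴ = 630⁴ = 157529610000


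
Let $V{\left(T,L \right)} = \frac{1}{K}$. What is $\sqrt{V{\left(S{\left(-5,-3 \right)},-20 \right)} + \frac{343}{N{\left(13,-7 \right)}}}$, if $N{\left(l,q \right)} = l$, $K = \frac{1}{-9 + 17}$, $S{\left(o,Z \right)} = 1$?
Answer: $\frac{\sqrt{5811}}{13} \approx 5.8638$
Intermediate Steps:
$K = \frac{1}{8} \approx 0.125$
$V{\left(T,L \right)} = 8$ ($V{\left(T,L \right)} = \frac{1}{\frac{1}{8}} = 8$)
$\sqrt{V{\left(S{\left(-5,-3 \right)},-20 \right)} + \frac{343}{N{\left(13,-7 \right)}}} = \sqrt{8 + \frac{343}{13}} = \sqrt{\frac{447}{13}} = \frac{\sqrt{5811}}{13}$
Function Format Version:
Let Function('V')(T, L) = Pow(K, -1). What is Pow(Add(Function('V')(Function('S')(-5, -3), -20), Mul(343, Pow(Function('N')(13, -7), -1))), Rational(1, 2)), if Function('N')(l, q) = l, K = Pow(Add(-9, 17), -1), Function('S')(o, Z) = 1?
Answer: Mul(Rational(1, 13), Pow(5811, Rational(1, 2))) ≈ 5.8638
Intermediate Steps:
K = Rational(1, 8) (K = Pow(8, -1) = Rational(1, 8) ≈ 0.12500)
Function('V')(T, L) = 8 (Function('V')(T, L) = Pow(Rational(1, 8), -1) = 8)
Pow(Add(Function('V')(Function('S')(-5, -3), -20), Mul(343, Pow(Function('N')(13, -7), -1))), Rational(1, 2)) = Pow(Add(8, Mul(343, Pow(13, -1))), Rational(1, 2)) = Pow(Add(8, Mul(343, Rational(1, 13))), Rational(1, 2)) = Pow(Add(8, Rational(343, 13)), Rational(1, 2)) = Pow(Rational(447, 13), Rational(1, 2)) = Mul(Rational(1, 13), Pow(5811, Rational(1, 2)))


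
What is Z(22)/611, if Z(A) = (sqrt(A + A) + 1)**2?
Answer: 45/611 + 4*sqrt(11)/611 ≈ 0.095363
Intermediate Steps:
Z(A) = (1 + sqrt(2)*sqrt(A))**2 (Z(A) = (sqrt(2*A) + 1)**2 = (sqrt(2)*sqrt(A) + 1)**2 = (1 + sqrt(2)*sqrt(A))**2)
Z(22)/611 = (1 + sqrt(2)*sqrt(22))**2/611 = (1 + 2*sqrt(11))**2*(1/611) = (1 + 2*sqrt(11))**2/611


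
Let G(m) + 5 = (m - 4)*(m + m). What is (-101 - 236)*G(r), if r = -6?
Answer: -38755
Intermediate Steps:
G(m) = -5 + 2*m*(-4 + m) (G(m) = -5 + (m - 4)*(m + m) = -5 + (-4 + m)*(2*m) = -5 + 2*m*(-4 + m))
(-101 - 236)*G(r) = (-101 - 236)*(-5 - 8*(-6) + 2*(-6)²) = -337*(-5 + 48 + 2*36) = -337*(-5 + 48 + 72) = -337*115 = -38755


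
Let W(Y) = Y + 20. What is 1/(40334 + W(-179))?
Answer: 1/40175 ≈ 2.4891e-5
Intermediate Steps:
W(Y) = 20 + Y
1/(40334 + W(-179)) = 1/(40334 + (20 - 179)) = 1/(40334 - 159) = 1/40175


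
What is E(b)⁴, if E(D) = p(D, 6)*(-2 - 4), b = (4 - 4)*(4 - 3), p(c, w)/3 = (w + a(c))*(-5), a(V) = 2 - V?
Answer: 268738560000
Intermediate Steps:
p(c, w) = -30 - 15*w + 15*c (p(c, w) = 3*((w + (2 - c))*(-5)) = 3*((2 + w - c)*(-5)) = 3*(-10 - 5*w + 5*c) = -30 - 15*w + 15*c)
b = 0 (b = 0*1 = 0)
E(D) = 720 - 90*D (E(D) = (-30 - 15*6 + 15*D)*(-2 - 4) = (-30 - 90 + 15*D)*(-6) = (-120 + 15*D)*(-6) = 720 - 90*D)
E(b)⁴ = (720 - 90*0)⁴ = (720 + 0)⁴ = 720⁴ = 268738560000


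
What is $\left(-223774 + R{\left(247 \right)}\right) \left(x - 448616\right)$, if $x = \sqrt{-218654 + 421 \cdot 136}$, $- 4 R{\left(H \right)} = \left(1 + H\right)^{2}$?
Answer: $107286516400 - 239150 i \sqrt{161398} \approx 1.0729 \cdot 10^{11} - 9.6077 \cdot 10^{7} i$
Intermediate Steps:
$R{\left(H \right)} = - \frac{\left(1 + H\right)^{2}}{4}$
$x = i \sqrt{161398}$ ($x = \sqrt{-218654 + 57256} = \sqrt{-161398} = i \sqrt{161398} \approx 401.74 i$)
$\left(-223774 + R{\left(247 \right)}\right) \left(x - 448616\right) = \left(-223774 - \frac{\left(1 + 247\right)^{2}}{4}\right) \left(i \sqrt{161398} - 448616\right) = \left(-223774 - \frac{248^{2}}{4}\right) \left(-448616 + i \sqrt{161398}\right) = \left(-223774 - 15376\right) \left(-448616 + i \sqrt{161398}\right) = - 239150 \left(-448616 + i \sqrt{161398}\right) = 107286516400 - 239150 i \sqrt{161398}$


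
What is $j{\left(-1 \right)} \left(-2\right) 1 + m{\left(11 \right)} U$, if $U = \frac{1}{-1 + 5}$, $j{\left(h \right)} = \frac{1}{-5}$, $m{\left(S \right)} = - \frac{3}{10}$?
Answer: $\frac{13}{40} \approx 0.325$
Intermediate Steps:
$m{\left(S \right)} = - \frac{3}{10}$ ($m{\left(S \right)} = \left(-3\right) \frac{1}{10} = - \frac{3}{10}$)
$j{\left(h \right)} = - \frac{1}{5}$
$U = \frac{1}{4} \approx 0.25$
$j{\left(-1 \right)} \left(-2\right) 1 + m{\left(11 \right)} U = \left(- \frac{1}{5}\right) \left(-2\right) 1 - \frac{3}{40} = \frac{2}{5} \cdot 1 - \frac{3}{40} = \frac{2}{5} - \frac{3}{40} = \frac{13}{40}$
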